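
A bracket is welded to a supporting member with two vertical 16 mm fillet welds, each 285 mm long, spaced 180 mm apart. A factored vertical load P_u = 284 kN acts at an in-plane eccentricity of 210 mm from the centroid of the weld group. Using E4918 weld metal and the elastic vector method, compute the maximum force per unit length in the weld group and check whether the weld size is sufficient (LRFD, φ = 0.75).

f_max ≈ 1510 N/mm; adequate

E49XX → F_EXX = 490 MPa.
Total weld length L_w = 570 mm. Treat welds as unit-width lines.
Polar moment about centroid: J = 2[d³/12 + d(b/2)²] = 2[285³/12 + 285×90²] = 8475000 mm³.
Direct shear f_v = P/L_w = 284×10³ / 570 = 498.2 N/mm (vertical).
Torsion M = P·e = 284×10³ × 210 = 59640000 N·mm.
Critical point at (x, y) = (90, 142.5) from centroid. f_tx = M·y/J = 1003 N/mm; f_ty = M·x/J = 633.3 N/mm.
Resultant f_max = √[f_tx² + (f_v + f_ty)²] = √[1003² + (498.2 + 633.3)²] = 1512 N/mm.
Capacity per unit length: φr_n = 0.75 × 0.6 × 490 × (0.707 × 16) = 2494 N/mm.
1512 ≤ 2494 → adequate.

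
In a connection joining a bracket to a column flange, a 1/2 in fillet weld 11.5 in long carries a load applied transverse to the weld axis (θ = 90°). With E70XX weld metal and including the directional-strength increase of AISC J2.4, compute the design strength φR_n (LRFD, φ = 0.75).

φR_n ≈ 192 kip

E70XX → F_EXX = 70 ksi.
t_e = 0.707 × 0.5 = 0.3535 in; A_we = 0.3535 × 11.5 = 4.065 in².
Directional factor: 1.0 + 0.5 sin^1.5(90°) = 1.5.
F_nw = 0.6 × 70 × 1.5 = 63 ksi.
φR_n = 0.75 × 63 × 4.065 = 192.1 kip.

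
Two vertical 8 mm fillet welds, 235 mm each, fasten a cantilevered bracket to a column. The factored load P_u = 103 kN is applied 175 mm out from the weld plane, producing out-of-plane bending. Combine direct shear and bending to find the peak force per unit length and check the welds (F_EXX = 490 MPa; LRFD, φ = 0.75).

f_max ≈ 1000 N/mm; adequate

L_w = 2 × 235 = 470 mm; section modulus (unit throat) S = 2 × L²/6 = 18410 mm².
Direct shear f_v = P/L_w = 103×10³/470 = 219.1 N/mm.
Moment M = P × e = 103×10³ × 175 = 18025000 N·mm; bending f_b = M/S = 979.2 N/mm.
f_max = √(f_v² + f_b²) = √(219.1² + 979.2²) = 1003 N/mm.
φr_n = 0.75 × 0.6 × 490 × (0.707 × 8) = 1247 N/mm → adequate.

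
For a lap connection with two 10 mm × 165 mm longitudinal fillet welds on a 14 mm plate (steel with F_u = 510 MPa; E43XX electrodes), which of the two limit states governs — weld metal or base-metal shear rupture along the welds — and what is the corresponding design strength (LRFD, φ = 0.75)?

φR_n ≈ 451 kN (weld metal governs)

E43XX → F_EXX = 430 MPa.
t_e = 0.707 × 10 = 7.07 mm; L = 330 mm.
Weld metal: φR_n = 0.75 × 0.6 × 430 × 7.07 × 330 × 10⁻³ = 451.5 kN.
Base metal (shear rupture): φR_n = 0.75 × 0.6 × 510 × 14 × 330 × 10⁻³ = 1060 kN.
Governing: weld metal.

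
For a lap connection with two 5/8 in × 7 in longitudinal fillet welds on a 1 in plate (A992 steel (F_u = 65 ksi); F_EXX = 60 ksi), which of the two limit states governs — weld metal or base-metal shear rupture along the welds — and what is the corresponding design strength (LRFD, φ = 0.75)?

t_e = 0.707 × 0.625 = 0.4419 in; L = 14 in.
Weld metal: φR_n = 0.75 × 0.6 × 60 × 0.4419 × 14 = 167 kips.
Base metal (shear rupture): φR_n = 0.75 × 0.6 × 65 × 1 × 14 = 409.5 kips.
Governing: weld metal.

φR_n ≈ 167 kips (weld metal governs)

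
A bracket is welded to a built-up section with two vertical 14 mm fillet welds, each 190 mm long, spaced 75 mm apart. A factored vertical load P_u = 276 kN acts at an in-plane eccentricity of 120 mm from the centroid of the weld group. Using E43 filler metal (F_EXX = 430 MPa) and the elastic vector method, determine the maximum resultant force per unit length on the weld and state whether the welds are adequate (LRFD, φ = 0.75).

f_max ≈ 2380 N/mm; NOT adequate

Total weld length L_w = 380 mm. Treat welds as unit-width lines.
Polar moment about centroid: J = 2[d³/12 + d(b/2)²] = 2[190³/12 + 190×37.5²] = 1678000 mm³.
Direct shear f_v = P/L_w = 276×10³ / 380 = 726.3 N/mm (vertical).
Torsion M = P·e = 276×10³ × 120 = 33120000 N·mm.
Critical point at (x, y) = (37.5, 95) from centroid. f_tx = M·y/J = 1876 N/mm; f_ty = M·x/J = 740.4 N/mm.
Resultant f_max = √[f_tx² + (f_v + f_ty)²] = √[1876² + (726.3 + 740.4)²] = 2381 N/mm.
Capacity per unit length: φr_n = 0.75 × 0.6 × 430 × (0.707 × 14) = 1915 N/mm.
2381 > 1915 → NOT adequate.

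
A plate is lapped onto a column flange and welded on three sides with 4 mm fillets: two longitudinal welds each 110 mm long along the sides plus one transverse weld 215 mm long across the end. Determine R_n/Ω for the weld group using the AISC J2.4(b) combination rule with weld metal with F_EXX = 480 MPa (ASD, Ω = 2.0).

t_e = 0.707 × 4 = 2.828 mm.
R_nwl = 0.6 × 480 × 2.828 × 220 × 10⁻³ = 179.2 kN (longitudinal, 2 welds).
R_nwt = 0.6 × 480 × 2.828 × 215 × 10⁻³ = 175.1 kN (transverse, base value).
(i) R_nwl + R_nwt = 354.3 kN; (ii) 0.85 R_nwl + 1.5 R_nwt = 415 kN.
R_n = max = 415 kN [governs: (ii)]; R_n/Ω = 207.5 kN.

R_n/Ω ≈ 207 kN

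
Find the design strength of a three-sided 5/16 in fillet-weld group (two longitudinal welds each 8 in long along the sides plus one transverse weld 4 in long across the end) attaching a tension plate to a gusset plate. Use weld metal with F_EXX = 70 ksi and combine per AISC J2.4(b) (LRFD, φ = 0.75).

t_e = 0.707 × 0.3125 = 0.2209 in.
R_nwl = 0.6 × 70 × 0.2209 × 16 = 148.5 kips (longitudinal, 2 welds).
R_nwt = 0.6 × 70 × 0.2209 × 4 = 37.12 kips (transverse, base value).
(i) R_nwl + R_nwt = 185.6 kips; (ii) 0.85 R_nwl + 1.5 R_nwt = 181.9 kips.
R_n = max = 185.6 kips [governs: (i)]; φR_n = 139.2 kips.

φR_n ≈ 139 kips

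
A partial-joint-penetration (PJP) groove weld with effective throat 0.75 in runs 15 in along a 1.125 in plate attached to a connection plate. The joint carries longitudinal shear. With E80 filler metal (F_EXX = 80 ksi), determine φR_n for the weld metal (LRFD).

Effective throat (given) t_e = 0.75 in.
A_we = 0.75 × 15 = 11.25 in².
F_nw = 0.6 F_EXX = 48 ksi.
φR_n = 0.75 × 48 × 11.25 = 405 kip.

φR_n ≈ 405 kip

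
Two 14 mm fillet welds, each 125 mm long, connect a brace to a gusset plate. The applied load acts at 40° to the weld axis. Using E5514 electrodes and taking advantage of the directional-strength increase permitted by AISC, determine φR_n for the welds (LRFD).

φR_n ≈ 770 kN

E55XX → F_EXX = 550 MPa.
t_e = 0.707 × 14 = 9.898 mm; A_we = 9.898 × 250 = 2474 mm².
Directional factor: 1.0 + 0.5 sin^1.5(40°) = 1.258.
F_nw = 0.6 × 550 × 1.258 = 415 MPa.
φR_n = 0.75 × 415 × 2474 × 10⁻³ = 770.2 kN.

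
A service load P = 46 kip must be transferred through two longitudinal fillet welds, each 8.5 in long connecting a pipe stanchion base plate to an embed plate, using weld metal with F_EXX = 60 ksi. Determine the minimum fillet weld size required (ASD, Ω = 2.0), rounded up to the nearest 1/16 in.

w = 1/4 in

Total weld length L = 17 in.
Required throat t_e = P × Ω / (0.6 F_EXX × L) = 46 × 2.0 / (0.6 × 60 × 17) = 0.1503 in.
Required leg w = t_e / 0.707 = 0.2126 in → use 1/4 in.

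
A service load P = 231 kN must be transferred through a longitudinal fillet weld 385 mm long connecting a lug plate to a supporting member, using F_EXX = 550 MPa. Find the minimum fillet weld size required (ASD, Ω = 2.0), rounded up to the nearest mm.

Total weld length L = 385 mm.
Required throat t_e = P × Ω / (0.6 F_EXX × L) = 231 × 2.0 / (0.6 × 550 × 385 × 10⁻³) = 3.636 mm.
Required leg w = t_e / 0.707 = 5.143 mm → use 6 mm.

w = 6 mm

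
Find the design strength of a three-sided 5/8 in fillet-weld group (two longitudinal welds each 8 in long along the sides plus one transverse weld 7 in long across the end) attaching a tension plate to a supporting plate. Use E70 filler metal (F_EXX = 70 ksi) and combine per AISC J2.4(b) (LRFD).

φR_n ≈ 335 kip

t_e = 0.707 × 0.625 = 0.4419 in.
R_nwl = 0.6 × 70 × 0.4419 × 16 = 296.9 kip (longitudinal, 2 welds).
R_nwt = 0.6 × 70 × 0.4419 × 7 = 129.9 kip (transverse, base value).
(i) R_nwl + R_nwt = 426.9 kip; (ii) 0.85 R_nwl + 1.5 R_nwt = 447.3 kip.
R_n = max = 447.3 kip [governs: (ii)]; φR_n = 335.4 kip.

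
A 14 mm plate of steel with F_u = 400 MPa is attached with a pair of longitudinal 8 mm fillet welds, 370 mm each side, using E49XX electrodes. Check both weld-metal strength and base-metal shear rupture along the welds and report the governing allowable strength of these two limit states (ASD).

E49XX → F_EXX = 490 MPa.
t_e = 0.707 × 8 = 5.656 mm; L = 740 mm.
Weld metal: R_n/Ω = (1/2.0) × 0.6 × 490 × 5.656 × 740 × 10⁻³ = 615.3 kN.
Base metal (shear rupture): R_n/Ω = (1/2.0) × 0.6 × 400 × 14 × 740 × 10⁻³ = 1243 kN.
Governing: weld metal.

R_n/Ω ≈ 615 kN (weld metal governs)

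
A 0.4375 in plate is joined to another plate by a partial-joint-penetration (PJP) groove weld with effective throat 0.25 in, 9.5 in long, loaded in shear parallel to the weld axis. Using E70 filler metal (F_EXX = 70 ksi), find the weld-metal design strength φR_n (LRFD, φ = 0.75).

φR_n ≈ 74.8 kips

Effective throat (given) t_e = 0.25 in.
A_we = 0.25 × 9.5 = 2.375 in².
F_nw = 0.6 F_EXX = 42 ksi.
φR_n = 0.75 × 42 × 2.375 = 74.81 kips.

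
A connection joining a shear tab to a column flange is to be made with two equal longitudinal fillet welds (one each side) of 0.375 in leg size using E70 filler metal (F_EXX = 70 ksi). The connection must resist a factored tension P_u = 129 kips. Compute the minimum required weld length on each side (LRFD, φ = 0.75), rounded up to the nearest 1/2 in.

Throat t_e = 0.707 × 0.375 = 0.2651 in.
φr_n = 0.75 × 0.6 × 70 × 0.2651 = 8.351 kips/in.
L_req = P_u / φr_n = 129 / 8.351 = 15.45 in total.
Per side: 15.45 / 2 = 7.723 in.
Round up → use L = 8 in on each side.

L = 8 in on each side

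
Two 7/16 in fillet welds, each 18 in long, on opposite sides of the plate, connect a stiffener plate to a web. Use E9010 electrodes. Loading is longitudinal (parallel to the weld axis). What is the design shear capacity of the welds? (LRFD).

φR_n ≈ 451 kip

E90XX → F_EXX = 90 ksi.
Effective throat t_e = 0.707 × 0.4375 = 0.3093 in.
Total length L = 36 in; A_we = 0.3093 × 36 = 11.14 in².
F_nw = 0.6 F_EXX = 0.6 × 90 = 54 ksi.
φR_n = 0.75 × 54 × 11.14 = 451 kip.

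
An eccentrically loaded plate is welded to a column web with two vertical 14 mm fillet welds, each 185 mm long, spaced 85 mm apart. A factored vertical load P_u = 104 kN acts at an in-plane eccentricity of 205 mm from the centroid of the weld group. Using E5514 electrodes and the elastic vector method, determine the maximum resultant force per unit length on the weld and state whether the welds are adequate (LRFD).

f_max ≈ 1400 N/mm; adequate

E55XX → F_EXX = 550 MPa.
Total weld length L_w = 370 mm. Treat welds as unit-width lines.
Polar moment about centroid: J = 2[d³/12 + d(b/2)²] = 2[185³/12 + 185×42.5²] = 1724000 mm³.
Direct shear f_v = P/L_w = 104×10³ / 370 = 281.1 N/mm (vertical).
Torsion M = P·e = 104×10³ × 205 = 21320000 N·mm.
Critical point at (x, y) = (42.5, 92.5) from centroid. f_tx = M·y/J = 1144 N/mm; f_ty = M·x/J = 525.7 N/mm.
Resultant f_max = √[f_tx² + (f_v + f_ty)²] = √[1144² + (281.1 + 525.7)²] = 1400 N/mm.
Capacity per unit length: φr_n = 0.75 × 0.6 × 550 × (0.707 × 14) = 2450 N/mm.
1400 ≤ 2450 → adequate.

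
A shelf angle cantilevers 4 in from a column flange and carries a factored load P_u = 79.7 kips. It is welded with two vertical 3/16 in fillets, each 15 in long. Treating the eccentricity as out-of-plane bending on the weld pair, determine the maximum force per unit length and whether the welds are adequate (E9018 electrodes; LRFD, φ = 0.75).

E90XX → F_EXX = 90 ksi.
L_w = 2 × 15 = 30 in; section modulus (unit throat) S = 2 × L²/6 = 75 in².
Direct shear f_v = P/L_w = 79.7/30 = 2.657 kip/in.
Moment M = P × e = 79.7 × 4 = 318.8 kip·in; bending f_b = M/S = 4.251 kip/in.
f_max = √(f_v² + f_b²) = √(2.657² + 4.251²) = 5.013 kip/in.
φr_n = 0.75 × 0.6 × 90 × (0.707 × 0.1875) = 5.369 kip/in → adequate.

f_max ≈ 5.01 kip/in; adequate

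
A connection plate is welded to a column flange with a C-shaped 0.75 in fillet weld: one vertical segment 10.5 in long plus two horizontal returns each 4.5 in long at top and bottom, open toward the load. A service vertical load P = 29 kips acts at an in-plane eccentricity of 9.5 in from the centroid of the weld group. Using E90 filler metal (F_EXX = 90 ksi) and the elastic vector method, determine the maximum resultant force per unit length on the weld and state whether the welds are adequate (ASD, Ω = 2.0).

Total weld length L_w = 19.5 in. Treat welds as unit-width lines.
Centroid: x̄ = 2×4.5×2.25 / 19.5 = 1.038 in from the vertical weld.
Polar moment about centroid: J = I_x + I_y = [10.5³/12 + 2×4.5×5.25²] + [10.5×1.038² + 2(4.5³/12 + 4.5×1.212²)] = 384.3 in³.
Direct shear f_v = P/L_w = 29 / 19.5 = 1.487 kip/in (vertical).
Torsion M = P·e = 29 × 9.5 = 275.5 kip·in.
Critical point at (x, y) = (3.462, 5.25) from centroid. f_tx = M·y/J = 3.764 kip/in; f_ty = M·x/J = 2.482 kip/in.
Resultant f_max = √[f_tx² + (f_v + f_ty)²] = √[3.764² + (1.487 + 2.482)²] = 5.47 kip/in.
Capacity per unit length: r_n/Ω = (1/2.0) × 0.6 × 90 × (0.707 × 0.75) = 14.32 kip/in.
5.47 ≤ 14.32 → adequate.

f_max ≈ 5.47 kip/in; adequate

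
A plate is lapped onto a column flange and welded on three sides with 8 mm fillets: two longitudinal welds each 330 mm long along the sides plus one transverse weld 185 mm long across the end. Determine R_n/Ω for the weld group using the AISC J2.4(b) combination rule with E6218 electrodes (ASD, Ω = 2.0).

R_n/Ω ≈ 889 kN

E62XX → F_EXX = 620 MPa.
t_e = 0.707 × 8 = 5.656 mm.
R_nwl = 0.6 × 620 × 5.656 × 660 × 10⁻³ = 1389 kN (longitudinal, 2 welds).
R_nwt = 0.6 × 620 × 5.656 × 185 × 10⁻³ = 389.2 kN (transverse, base value).
(i) R_nwl + R_nwt = 1778 kN; (ii) 0.85 R_nwl + 1.5 R_nwt = 1764 kN.
R_n = max = 1778 kN [governs: (i)]; R_n/Ω = 889 kN.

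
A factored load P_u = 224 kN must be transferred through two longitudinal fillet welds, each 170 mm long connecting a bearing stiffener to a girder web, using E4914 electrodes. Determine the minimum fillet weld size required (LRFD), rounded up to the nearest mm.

w = 5 mm

E49XX → F_EXX = 490 MPa.
Total weld length L = 340 mm.
Required throat t_e = P_u / (φ × 0.6 F_EXX × L) = 224 / (0.75 × 0.6 × 490 × 340 × 10⁻³) = 2.988 mm.
Required leg w = t_e / 0.707 = 4.226 mm → use 5 mm.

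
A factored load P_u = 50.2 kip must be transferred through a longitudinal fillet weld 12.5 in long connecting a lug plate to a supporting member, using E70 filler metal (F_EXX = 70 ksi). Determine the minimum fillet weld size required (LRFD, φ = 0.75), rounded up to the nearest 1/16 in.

w = 3/16 in

Total weld length L = 12.5 in.
Required throat t_e = P_u / (φ × 0.6 F_EXX × L) = 50.2 / (0.75 × 0.6 × 70 × 12.5) = 0.1275 in.
Required leg w = t_e / 0.707 = 0.1803 in → use 3/16 in.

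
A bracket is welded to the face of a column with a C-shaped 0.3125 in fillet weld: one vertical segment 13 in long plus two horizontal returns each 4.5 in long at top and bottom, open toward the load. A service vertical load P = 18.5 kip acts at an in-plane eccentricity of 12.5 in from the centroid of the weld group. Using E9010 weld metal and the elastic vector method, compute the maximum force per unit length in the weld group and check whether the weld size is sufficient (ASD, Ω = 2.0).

f_max ≈ 3.32 kip/in; adequate

E90XX → F_EXX = 90 ksi.
Total weld length L_w = 22 in. Treat welds as unit-width lines.
Centroid: x̄ = 2×4.5×2.25 / 22 = 0.9205 in from the vertical weld.
Polar moment about centroid: J = I_x + I_y = [13³/12 + 2×4.5×6.5²] + [13×0.9205² + 2(4.5³/12 + 4.5×1.33²)] = 605.4 in³.
Direct shear f_v = P/L_w = 18.5 / 22 = 0.8409 kip/in (vertical).
Torsion M = P·e = 18.5 × 12.5 = 231.25 kip·in.
Critical point at (x, y) = (3.58, 6.5) from centroid. f_tx = M·y/J = 2.483 kip/in; f_ty = M·x/J = 1.367 kip/in.
Resultant f_max = √[f_tx² + (f_v + f_ty)²] = √[2.483² + (0.8409 + 1.367)²] = 3.323 kip/in.
Capacity per unit length: r_n/Ω = (1/2.0) × 0.6 × 90 × (0.707 × 0.3125) = 5.965 kip/in.
3.323 ≤ 5.965 → adequate.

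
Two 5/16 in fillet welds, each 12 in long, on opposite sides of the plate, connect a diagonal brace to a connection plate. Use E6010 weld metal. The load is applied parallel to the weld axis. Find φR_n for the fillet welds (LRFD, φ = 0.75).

φR_n ≈ 143 kip

E60XX → F_EXX = 60 ksi.
Effective throat t_e = 0.707 × 0.3125 = 0.2209 in.
Total length L = 24 in; A_we = 0.2209 × 24 = 5.302 in².
F_nw = 0.6 F_EXX = 0.6 × 60 = 36 ksi.
φR_n = 0.75 × 36 × 5.302 = 143.2 kip.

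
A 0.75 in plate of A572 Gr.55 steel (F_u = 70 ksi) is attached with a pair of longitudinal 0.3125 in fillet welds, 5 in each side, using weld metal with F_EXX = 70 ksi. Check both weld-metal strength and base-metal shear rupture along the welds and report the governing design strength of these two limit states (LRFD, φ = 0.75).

t_e = 0.707 × 0.3125 = 0.2209 in; L = 10 in.
Weld metal: φR_n = 0.75 × 0.6 × 70 × 0.2209 × 10 = 69.6 kip.
Base metal (shear rupture): φR_n = 0.75 × 0.6 × 70 × 0.75 × 10 = 236.2 kip.
Governing: weld metal.

φR_n ≈ 69.6 kip (weld metal governs)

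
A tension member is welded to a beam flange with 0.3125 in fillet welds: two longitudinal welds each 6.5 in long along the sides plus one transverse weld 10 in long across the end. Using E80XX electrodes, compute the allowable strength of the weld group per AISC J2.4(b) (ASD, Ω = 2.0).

R_n/Ω ≈ 138 kip

E80XX → F_EXX = 80 ksi.
t_e = 0.707 × 0.3125 = 0.2209 in.
R_nwl = 0.6 × 80 × 0.2209 × 13 = 137.9 kip (longitudinal, 2 welds).
R_nwt = 0.6 × 80 × 0.2209 × 10 = 106 kip (transverse, base value).
(i) R_nwl + R_nwt = 243.9 kip; (ii) 0.85 R_nwl + 1.5 R_nwt = 276.3 kip.
R_n = max = 276.3 kip [governs: (ii)]; R_n/Ω = 138.1 kip.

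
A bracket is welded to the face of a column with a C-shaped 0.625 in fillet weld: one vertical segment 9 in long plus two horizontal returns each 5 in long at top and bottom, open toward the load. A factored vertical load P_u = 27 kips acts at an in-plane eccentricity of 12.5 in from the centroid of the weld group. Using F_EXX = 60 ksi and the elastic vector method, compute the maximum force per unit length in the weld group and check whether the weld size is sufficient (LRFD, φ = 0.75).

Total weld length L_w = 19 in. Treat welds as unit-width lines.
Centroid: x̄ = 2×5×2.5 / 19 = 1.316 in from the vertical weld.
Polar moment about centroid: J = I_x + I_y = [9³/12 + 2×5×4.5²] + [9×1.316² + 2(5³/12 + 5×1.184²)] = 313.7 in³.
Direct shear f_v = P/L_w = 27 / 19 = 1.421 kip/in (vertical).
Torsion M = P·e = 27 × 12.5 = 337.5 kip·in.
Critical point at (x, y) = (3.684, 4.5) from centroid. f_tx = M·y/J = 4.842 kip/in; f_ty = M·x/J = 3.964 kip/in.
Resultant f_max = √[f_tx² + (f_v + f_ty)²] = √[4.842² + (1.421 + 3.964)²] = 7.241 kip/in.
Capacity per unit length: φr_n = 0.75 × 0.6 × 60 × (0.707 × 0.625) = 11.93 kip/in.
7.241 ≤ 11.93 → adequate.

f_max ≈ 7.24 kip/in; adequate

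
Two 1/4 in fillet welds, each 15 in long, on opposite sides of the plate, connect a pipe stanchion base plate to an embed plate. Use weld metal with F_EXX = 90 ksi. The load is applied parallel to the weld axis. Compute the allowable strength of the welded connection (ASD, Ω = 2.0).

Effective throat t_e = 0.707 × 0.25 = 0.1767 in.
Total length L = 30 in; A_we = 0.1767 × 30 = 5.302 in².
F_nw = 0.6 F_EXX = 0.6 × 90 = 54 ksi.
R_n = 54 × 5.302 = 286.3 kips; R_n/Ω = 286.3/2.0 = 143.2 kips.

R_n/Ω ≈ 143 kips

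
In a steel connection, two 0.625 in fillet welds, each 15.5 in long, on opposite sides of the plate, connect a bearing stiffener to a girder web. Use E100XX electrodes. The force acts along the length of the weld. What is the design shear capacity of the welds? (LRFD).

φR_n ≈ 616 kip

E100XX → F_EXX = 100 ksi.
Effective throat t_e = 0.707 × 0.625 = 0.4419 in.
Total length L = 31 in; A_we = 0.4419 × 31 = 13.7 in².
F_nw = 0.6 F_EXX = 0.6 × 100 = 60 ksi.
φR_n = 0.75 × 60 × 13.7 = 616.4 kip.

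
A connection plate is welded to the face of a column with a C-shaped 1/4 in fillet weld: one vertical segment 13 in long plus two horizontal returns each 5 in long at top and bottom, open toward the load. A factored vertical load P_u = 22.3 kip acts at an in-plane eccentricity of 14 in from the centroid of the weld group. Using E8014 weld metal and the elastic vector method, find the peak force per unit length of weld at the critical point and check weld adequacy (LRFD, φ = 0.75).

E80XX → F_EXX = 80 ksi.
Total weld length L_w = 23 in. Treat welds as unit-width lines.
Centroid: x̄ = 2×5×2.5 / 23 = 1.087 in from the vertical weld.
Polar moment about centroid: J = I_x + I_y = [13³/12 + 2×5×6.5²] + [13×1.087² + 2(5³/12 + 5×1.413²)] = 661.7 in³.
Direct shear f_v = P/L_w = 22.3 / 23 = 0.9696 kip/in (vertical).
Torsion M = P·e = 22.3 × 14 = 312.2 kip·in.
Critical point at (x, y) = (3.913, 6.5) from centroid. f_tx = M·y/J = 3.067 kip/in; f_ty = M·x/J = 1.846 kip/in.
Resultant f_max = √[f_tx² + (f_v + f_ty)²] = √[3.067² + (0.9696 + 1.846)²] = 4.163 kip/in.
Capacity per unit length: φr_n = 0.75 × 0.6 × 80 × (0.707 × 0.25) = 6.363 kip/in.
4.163 ≤ 6.363 → adequate.

f_max ≈ 4.16 kip/in; adequate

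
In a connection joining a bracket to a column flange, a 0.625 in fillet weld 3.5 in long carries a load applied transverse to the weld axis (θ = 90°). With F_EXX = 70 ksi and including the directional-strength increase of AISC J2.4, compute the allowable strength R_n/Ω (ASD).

t_e = 0.707 × 0.625 = 0.4419 in; A_we = 0.4419 × 3.5 = 1.547 in².
Directional factor: 1.0 + 0.5 sin^1.5(90°) = 1.5.
F_nw = 0.6 × 70 × 1.5 = 63 ksi.
R_n/Ω = (63 × 1.547) / 2.0 = 48.72 kip.

R_n/Ω ≈ 48.7 kip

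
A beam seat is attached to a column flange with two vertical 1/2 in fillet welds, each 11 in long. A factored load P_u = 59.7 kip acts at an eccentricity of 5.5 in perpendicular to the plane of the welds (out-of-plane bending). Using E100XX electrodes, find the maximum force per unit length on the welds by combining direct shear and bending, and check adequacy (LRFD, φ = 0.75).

E100XX → F_EXX = 100 ksi.
L_w = 2 × 11 = 22 in; section modulus (unit throat) S = 2 × L²/6 = 40.33 in².
Direct shear f_v = P/L_w = 59.7/22 = 2.714 kip/in.
Moment M = P × e = 59.7 × 5.5 = 328.35 kip·in; bending f_b = M/S = 8.141 kip/in.
f_max = √(f_v² + f_b²) = √(2.714² + 8.141²) = 8.581 kip/in.
φr_n = 0.75 × 0.6 × 100 × (0.707 × 0.5) = 15.91 kip/in → adequate.

f_max ≈ 8.58 kip/in; adequate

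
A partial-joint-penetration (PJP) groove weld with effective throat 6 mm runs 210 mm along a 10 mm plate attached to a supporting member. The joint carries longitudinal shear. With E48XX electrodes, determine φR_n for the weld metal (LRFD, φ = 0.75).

φR_n ≈ 272 kN

E48XX → F_EXX = 480 MPa.
Effective throat (given) t_e = 6 mm.
A_we = 6 × 210 = 1260 mm².
F_nw = 0.6 F_EXX = 288 MPa.
φR_n = 0.75 × 288 × 1260 × 10⁻³ = 272.2 kN.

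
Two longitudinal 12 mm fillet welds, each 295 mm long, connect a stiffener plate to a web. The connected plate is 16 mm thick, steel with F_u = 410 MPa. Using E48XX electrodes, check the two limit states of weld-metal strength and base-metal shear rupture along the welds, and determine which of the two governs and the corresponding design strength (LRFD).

φR_n ≈ 1080 kN (weld metal governs)

E48XX → F_EXX = 480 MPa.
t_e = 0.707 × 12 = 8.484 mm; L = 590 mm.
Weld metal: φR_n = 0.75 × 0.6 × 480 × 8.484 × 590 × 10⁻³ = 1081 kN.
Base metal (shear rupture): φR_n = 0.75 × 0.6 × 410 × 16 × 590 × 10⁻³ = 1742 kN.
Governing: weld metal.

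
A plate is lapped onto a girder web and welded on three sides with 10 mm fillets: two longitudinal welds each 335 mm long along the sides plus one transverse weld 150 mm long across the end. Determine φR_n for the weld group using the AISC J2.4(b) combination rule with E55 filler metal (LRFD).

φR_n ≈ 1430 kN

E55XX → F_EXX = 550 MPa.
t_e = 0.707 × 10 = 7.07 mm.
R_nwl = 0.6 × 550 × 7.07 × 670 × 10⁻³ = 1563 kN (longitudinal, 2 welds).
R_nwt = 0.6 × 550 × 7.07 × 150 × 10⁻³ = 350 kN (transverse, base value).
(i) R_nwl + R_nwt = 1913 kN; (ii) 0.85 R_nwl + 1.5 R_nwt = 1854 kN.
R_n = max = 1913 kN [governs: (i)]; φR_n = 1435 kN.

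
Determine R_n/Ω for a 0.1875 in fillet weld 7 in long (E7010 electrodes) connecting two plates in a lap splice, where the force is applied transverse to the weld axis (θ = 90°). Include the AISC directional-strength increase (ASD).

E70XX → F_EXX = 70 ksi.
t_e = 0.707 × 0.1875 = 0.1326 in; A_we = 0.1326 × 7 = 0.9279 in².
Directional factor: 1.0 + 0.5 sin^1.5(90°) = 1.5.
F_nw = 0.6 × 70 × 1.5 = 63 ksi.
R_n/Ω = (63 × 0.9279) / 2.0 = 29.23 kips.

R_n/Ω ≈ 29.2 kips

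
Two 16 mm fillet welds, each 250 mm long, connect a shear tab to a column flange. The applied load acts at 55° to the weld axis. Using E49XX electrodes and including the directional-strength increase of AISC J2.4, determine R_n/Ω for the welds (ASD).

R_n/Ω ≈ 1140 kN

E49XX → F_EXX = 490 MPa.
t_e = 0.707 × 16 = 11.31 mm; A_we = 11.31 × 500 = 5656 mm².
Directional factor: 1.0 + 0.5 sin^1.5(55°) = 1.371.
F_nw = 0.6 × 490 × 1.371 = 403 MPa.
R_n/Ω = (403 × 5656) / 2.0 × 10⁻³ = 1140 kN.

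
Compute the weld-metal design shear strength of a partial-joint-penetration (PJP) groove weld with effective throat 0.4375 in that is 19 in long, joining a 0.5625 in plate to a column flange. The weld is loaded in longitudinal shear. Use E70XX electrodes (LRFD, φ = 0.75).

E70XX → F_EXX = 70 ksi.
Effective throat (given) t_e = 0.4375 in.
A_we = 0.4375 × 19 = 8.312 in².
F_nw = 0.6 F_EXX = 42 ksi.
φR_n = 0.75 × 42 × 8.312 = 261.8 kip.

φR_n ≈ 262 kip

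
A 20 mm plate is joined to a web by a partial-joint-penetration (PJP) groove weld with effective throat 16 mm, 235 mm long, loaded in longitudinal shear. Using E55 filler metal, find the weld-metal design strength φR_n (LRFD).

φR_n ≈ 931 kN

E55XX → F_EXX = 550 MPa.
Effective throat (given) t_e = 16 mm.
A_we = 16 × 235 = 3760 mm².
F_nw = 0.6 F_EXX = 330 MPa.
φR_n = 0.75 × 330 × 3760 × 10⁻³ = 930.6 kN.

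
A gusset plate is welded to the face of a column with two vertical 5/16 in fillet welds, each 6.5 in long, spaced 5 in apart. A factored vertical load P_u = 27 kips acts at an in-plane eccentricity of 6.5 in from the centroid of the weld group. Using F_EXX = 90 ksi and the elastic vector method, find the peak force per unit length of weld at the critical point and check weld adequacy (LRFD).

f_max ≈ 7.12 kip/in; adequate

Total weld length L_w = 13 in. Treat welds as unit-width lines.
Polar moment about centroid: J = 2[d³/12 + d(b/2)²] = 2[6.5³/12 + 6.5×2.5²] = 127 in³.
Direct shear f_v = P/L_w = 27 / 13 = 2.077 kip/in (vertical).
Torsion M = P·e = 27 × 6.5 = 175.5 kip·in.
Critical point at (x, y) = (2.5, 3.25) from centroid. f_tx = M·y/J = 4.49 kip/in; f_ty = M·x/J = 3.454 kip/in.
Resultant f_max = √[f_tx² + (f_v + f_ty)²] = √[4.49² + (2.077 + 3.454)²] = 7.124 kip/in.
Capacity per unit length: φr_n = 0.75 × 0.6 × 90 × (0.707 × 0.3125) = 8.948 kip/in.
7.124 ≤ 8.948 → adequate.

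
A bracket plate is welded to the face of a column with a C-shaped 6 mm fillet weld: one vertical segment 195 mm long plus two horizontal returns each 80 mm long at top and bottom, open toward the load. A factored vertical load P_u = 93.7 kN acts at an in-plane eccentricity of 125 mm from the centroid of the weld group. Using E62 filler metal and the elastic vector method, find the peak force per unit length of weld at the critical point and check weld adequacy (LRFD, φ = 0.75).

E62XX → F_EXX = 620 MPa.
Total weld length L_w = 355 mm. Treat welds as unit-width lines.
Centroid: x̄ = 2×80×40 / 355 = 18.03 mm from the vertical weld.
Polar moment about centroid: J = I_x + I_y = [195³/12 + 2×80×97.5²] + [195×18.03² + 2(80³/12 + 80×21.97²)] = 2365000 mm³.
Direct shear f_v = P/L_w = 93.7×10³ / 355 = 263.9 N/mm (vertical).
Torsion M = P·e = 93.7×10³ × 125 = 11712000 N·mm.
Critical point at (x, y) = (61.97, 97.5) from centroid. f_tx = M·y/J = 482.9 N/mm; f_ty = M·x/J = 306.9 N/mm.
Resultant f_max = √[f_tx² + (f_v + f_ty)²] = √[482.9² + (263.9 + 306.9)²] = 747.7 N/mm.
Capacity per unit length: φr_n = 0.75 × 0.6 × 620 × (0.707 × 6) = 1184 N/mm.
747.7 ≤ 1184 → adequate.

f_max ≈ 748 N/mm; adequate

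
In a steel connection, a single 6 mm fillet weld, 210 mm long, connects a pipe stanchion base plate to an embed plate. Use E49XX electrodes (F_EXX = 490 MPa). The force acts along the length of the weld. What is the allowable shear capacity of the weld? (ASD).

Effective throat t_e = 0.707 × 6 = 4.242 mm.
Total length L = 210 mm; A_we = 4.242 × 210 = 890.8 mm².
F_nw = 0.6 F_EXX = 0.6 × 490 = 294 MPa.
R_n = 294 × 890.8 × 10⁻³ = 261.9 kN; R_n/Ω = 261.9/2.0 = 131 kN.

R_n/Ω ≈ 131 kN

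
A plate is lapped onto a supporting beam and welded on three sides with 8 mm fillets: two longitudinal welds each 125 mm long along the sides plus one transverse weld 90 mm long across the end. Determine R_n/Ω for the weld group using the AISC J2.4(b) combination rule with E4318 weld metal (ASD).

E43XX → F_EXX = 430 MPa.
t_e = 0.707 × 8 = 5.656 mm.
R_nwl = 0.6 × 430 × 5.656 × 250 × 10⁻³ = 364.8 kN (longitudinal, 2 welds).
R_nwt = 0.6 × 430 × 5.656 × 90 × 10⁻³ = 131.3 kN (transverse, base value).
(i) R_nwl + R_nwt = 496.1 kN; (ii) 0.85 R_nwl + 1.5 R_nwt = 507.1 kN.
R_n = max = 507.1 kN [governs: (ii)]; R_n/Ω = 253.5 kN.

R_n/Ω ≈ 254 kN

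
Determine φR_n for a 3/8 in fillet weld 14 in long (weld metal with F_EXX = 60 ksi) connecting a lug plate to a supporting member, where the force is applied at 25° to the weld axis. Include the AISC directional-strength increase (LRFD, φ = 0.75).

φR_n ≈ 114 kips

t_e = 0.707 × 0.375 = 0.2651 in; A_we = 0.2651 × 14 = 3.712 in².
Directional factor: 1.0 + 0.5 sin^1.5(25°) = 1.137.
F_nw = 0.6 × 60 × 1.137 = 40.95 ksi.
φR_n = 0.75 × 40.95 × 3.712 = 114 kips.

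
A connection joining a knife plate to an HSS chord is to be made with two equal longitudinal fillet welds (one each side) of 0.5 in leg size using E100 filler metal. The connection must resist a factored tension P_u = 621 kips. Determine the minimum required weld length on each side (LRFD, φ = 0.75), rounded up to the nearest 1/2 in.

L = 20 in on each side

E100XX → F_EXX = 100 ksi.
Throat t_e = 0.707 × 0.5 = 0.3535 in.
φr_n = 0.75 × 0.6 × 100 × 0.3535 = 15.91 kips/in.
L_req = P_u / φr_n = 621 / 15.91 = 39.04 in total.
Per side: 39.04 / 2 = 19.52 in.
Round up → use L = 20 in on each side.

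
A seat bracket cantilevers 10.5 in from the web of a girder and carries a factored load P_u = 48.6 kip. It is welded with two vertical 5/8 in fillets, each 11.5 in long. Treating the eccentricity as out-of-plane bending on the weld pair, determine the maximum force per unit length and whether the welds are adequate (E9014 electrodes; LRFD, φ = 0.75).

E90XX → F_EXX = 90 ksi.
L_w = 2 × 11.5 = 23 in; section modulus (unit throat) S = 2 × L²/6 = 44.08 in².
Direct shear f_v = P/L_w = 48.6/23 = 2.113 kip/in.
Moment M = P × e = 48.6 × 10.5 = 510.3 kip·in; bending f_b = M/S = 11.58 kip/in.
f_max = √(f_v² + f_b²) = √(2.113² + 11.58²) = 11.77 kip/in.
φr_n = 0.75 × 0.6 × 90 × (0.707 × 0.625) = 17.9 kip/in → adequate.

f_max ≈ 11.8 kip/in; adequate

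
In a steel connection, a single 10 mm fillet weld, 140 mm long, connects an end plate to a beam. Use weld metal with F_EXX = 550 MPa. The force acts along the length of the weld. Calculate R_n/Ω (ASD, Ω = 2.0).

Effective throat t_e = 0.707 × 10 = 7.07 mm.
Total length L = 140 mm; A_we = 7.07 × 140 = 989.8 mm².
F_nw = 0.6 F_EXX = 0.6 × 550 = 330 MPa.
R_n = 330 × 989.8 × 10⁻³ = 326.6 kN; R_n/Ω = 326.6/2.0 = 163.3 kN.

R_n/Ω ≈ 163 kN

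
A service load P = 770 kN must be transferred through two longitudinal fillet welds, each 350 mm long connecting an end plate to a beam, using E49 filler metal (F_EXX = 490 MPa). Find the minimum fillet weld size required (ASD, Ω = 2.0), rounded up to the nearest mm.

Total weld length L = 700 mm.
Required throat t_e = P × Ω / (0.6 F_EXX × L) = 770 × 2.0 / (0.6 × 490 × 700 × 10⁻³) = 7.483 mm.
Required leg w = t_e / 0.707 = 10.58 mm → use 11 mm.

w = 11 mm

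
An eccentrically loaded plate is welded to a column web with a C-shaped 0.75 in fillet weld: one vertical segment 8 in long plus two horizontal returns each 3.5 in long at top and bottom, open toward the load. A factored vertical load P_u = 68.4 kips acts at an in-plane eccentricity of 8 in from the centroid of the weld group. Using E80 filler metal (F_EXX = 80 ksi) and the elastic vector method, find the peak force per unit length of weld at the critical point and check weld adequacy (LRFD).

f_max ≈ 18.2 kip/in; adequate

Total weld length L_w = 15 in. Treat welds as unit-width lines.
Centroid: x̄ = 2×3.5×1.75 / 15 = 0.8167 in from the vertical weld.
Polar moment about centroid: J = I_x + I_y = [8³/12 + 2×3.5×4²] + [8×0.8167² + 2(3.5³/12 + 3.5×0.9333²)] = 173.2 in³.
Direct shear f_v = P/L_w = 68.4 / 15 = 4.56 kip/in (vertical).
Torsion M = P·e = 68.4 × 8 = 547.2 kip·in.
Critical point at (x, y) = (2.683, 4) from centroid. f_tx = M·y/J = 12.63 kip/in; f_ty = M·x/J = 8.475 kip/in.
Resultant f_max = √[f_tx² + (f_v + f_ty)²] = √[12.63² + (4.56 + 8.475)²] = 18.15 kip/in.
Capacity per unit length: φr_n = 0.75 × 0.6 × 80 × (0.707 × 0.75) = 19.09 kip/in.
18.15 ≤ 19.09 → adequate.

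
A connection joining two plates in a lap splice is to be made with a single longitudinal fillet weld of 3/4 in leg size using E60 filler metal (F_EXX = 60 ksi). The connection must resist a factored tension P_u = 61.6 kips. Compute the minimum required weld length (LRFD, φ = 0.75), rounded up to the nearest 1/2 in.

Throat t_e = 0.707 × 0.75 = 0.5302 in.
φr_n = 0.75 × 0.6 × 60 × 0.5302 = 14.32 kips/in.
L_req = P_u / φr_n = 61.6 / 14.32 = 4.303 in total.
Round up → use L = 4.5 in.

L = 4.5 in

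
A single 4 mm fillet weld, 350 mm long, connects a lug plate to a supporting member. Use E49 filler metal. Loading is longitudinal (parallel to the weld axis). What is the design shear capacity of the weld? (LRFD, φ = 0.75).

φR_n ≈ 218 kN

E49XX → F_EXX = 490 MPa.
Effective throat t_e = 0.707 × 4 = 2.828 mm.
Total length L = 350 mm; A_we = 2.828 × 350 = 989.8 mm².
F_nw = 0.6 F_EXX = 0.6 × 490 = 294 MPa.
φR_n = 0.75 × 294 × 989.8 × 10⁻³ = 218.3 kN.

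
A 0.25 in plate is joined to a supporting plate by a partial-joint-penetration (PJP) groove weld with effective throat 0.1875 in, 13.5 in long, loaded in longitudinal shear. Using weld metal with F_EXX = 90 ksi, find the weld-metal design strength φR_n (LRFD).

φR_n ≈ 103 kip

Effective throat (given) t_e = 0.1875 in.
A_we = 0.1875 × 13.5 = 2.531 in².
F_nw = 0.6 F_EXX = 54 ksi.
φR_n = 0.75 × 54 × 2.531 = 102.5 kip.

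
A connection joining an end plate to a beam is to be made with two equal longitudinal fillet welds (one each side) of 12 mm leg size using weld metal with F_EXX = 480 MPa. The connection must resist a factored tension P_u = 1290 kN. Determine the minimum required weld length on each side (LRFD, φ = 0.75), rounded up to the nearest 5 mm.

Throat t_e = 0.707 × 12 = 8.484 mm.
φr_n = 0.75 × 0.6 × 480 × 8.484 × 10⁻³ = 1.833 kN/mm.
L_req = P_u / φr_n = 1290 / 1.833 = 703.9 mm total.
Per side: 703.9 / 2 = 352 mm.
Round up → use L = 355 mm on each side.

L = 355 mm on each side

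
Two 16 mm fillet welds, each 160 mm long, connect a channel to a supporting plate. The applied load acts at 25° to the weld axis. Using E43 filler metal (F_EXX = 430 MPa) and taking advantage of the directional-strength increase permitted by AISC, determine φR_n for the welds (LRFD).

t_e = 0.707 × 16 = 11.31 mm; A_we = 11.31 × 320 = 3620 mm².
Directional factor: 1.0 + 0.5 sin^1.5(25°) = 1.137.
F_nw = 0.6 × 430 × 1.137 = 293.4 MPa.
φR_n = 0.75 × 293.4 × 3620 × 10⁻³ = 796.7 kN.

φR_n ≈ 797 kN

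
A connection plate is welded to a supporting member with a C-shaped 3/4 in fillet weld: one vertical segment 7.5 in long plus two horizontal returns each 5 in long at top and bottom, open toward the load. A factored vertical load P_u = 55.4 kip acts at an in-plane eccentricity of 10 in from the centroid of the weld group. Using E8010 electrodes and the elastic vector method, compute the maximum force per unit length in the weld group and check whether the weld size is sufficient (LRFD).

E80XX → F_EXX = 80 ksi.
Total weld length L_w = 17.5 in. Treat welds as unit-width lines.
Centroid: x̄ = 2×5×2.5 / 17.5 = 1.429 in from the vertical weld.
Polar moment about centroid: J = I_x + I_y = [7.5³/12 + 2×5×3.75²] + [7.5×1.429² + 2(5³/12 + 5×1.071²)] = 223.4 in³.
Direct shear f_v = P/L_w = 55.4 / 17.5 = 3.166 kip/in (vertical).
Torsion M = P·e = 55.4 × 10 = 554 kip·in.
Critical point at (x, y) = (3.571, 3.75) from centroid. f_tx = M·y/J = 9.299 kip/in; f_ty = M·x/J = 8.857 kip/in.
Resultant f_max = √[f_tx² + (f_v + f_ty)²] = √[9.299² + (3.166 + 8.857)²] = 15.2 kip/in.
Capacity per unit length: φr_n = 0.75 × 0.6 × 80 × (0.707 × 0.75) = 19.09 kip/in.
15.2 ≤ 19.09 → adequate.

f_max ≈ 15.2 kip/in; adequate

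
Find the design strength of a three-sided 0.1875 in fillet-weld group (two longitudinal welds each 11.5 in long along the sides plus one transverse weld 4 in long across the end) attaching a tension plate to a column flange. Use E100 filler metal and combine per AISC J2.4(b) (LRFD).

E100XX → F_EXX = 100 ksi.
t_e = 0.707 × 0.1875 = 0.1326 in.
R_nwl = 0.6 × 100 × 0.1326 × 23 = 182.9 kip (longitudinal, 2 welds).
R_nwt = 0.6 × 100 × 0.1326 × 4 = 31.82 kip (transverse, base value).
(i) R_nwl + R_nwt = 214.8 kip; (ii) 0.85 R_nwl + 1.5 R_nwt = 203.2 kip.
R_n = max = 214.8 kip [governs: (i)]; φR_n = 161.1 kip.

φR_n ≈ 161 kip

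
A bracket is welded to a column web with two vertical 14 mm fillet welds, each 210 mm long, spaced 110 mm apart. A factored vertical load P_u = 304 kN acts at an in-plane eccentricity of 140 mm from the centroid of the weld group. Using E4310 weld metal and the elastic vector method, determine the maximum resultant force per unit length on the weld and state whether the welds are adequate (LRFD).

E43XX → F_EXX = 430 MPa.
Total weld length L_w = 420 mm. Treat welds as unit-width lines.
Polar moment about centroid: J = 2[d³/12 + d(b/2)²] = 2[210³/12 + 210×55²] = 2814000 mm³.
Direct shear f_v = P/L_w = 304×10³ / 420 = 723.8 N/mm (vertical).
Torsion M = P·e = 304×10³ × 140 = 42560000 N·mm.
Critical point at (x, y) = (55, 105) from centroid. f_tx = M·y/J = 1588 N/mm; f_ty = M·x/J = 831.8 N/mm.
Resultant f_max = √[f_tx² + (f_v + f_ty)²] = √[1588² + (723.8 + 831.8)²] = 2223 N/mm.
Capacity per unit length: φr_n = 0.75 × 0.6 × 430 × (0.707 × 14) = 1915 N/mm.
2223 > 1915 → NOT adequate.

f_max ≈ 2220 N/mm; NOT adequate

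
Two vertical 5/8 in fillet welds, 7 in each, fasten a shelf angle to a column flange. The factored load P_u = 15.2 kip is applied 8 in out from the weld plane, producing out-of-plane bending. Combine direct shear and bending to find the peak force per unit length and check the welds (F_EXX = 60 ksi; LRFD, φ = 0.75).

f_max ≈ 7.52 kip/in; adequate

L_w = 2 × 7 = 14 in; section modulus (unit throat) S = 2 × L²/6 = 16.33 in².
Direct shear f_v = P/L_w = 15.2/14 = 1.086 kip/in.
Moment M = P × e = 15.2 × 8 = 121.6 kip·in; bending f_b = M/S = 7.445 kip/in.
f_max = √(f_v² + f_b²) = √(1.086² + 7.445²) = 7.524 kip/in.
φr_n = 0.75 × 0.6 × 60 × (0.707 × 0.625) = 11.93 kip/in → adequate.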